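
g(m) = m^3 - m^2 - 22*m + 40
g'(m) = 3*m^2 - 2*m - 22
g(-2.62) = 72.79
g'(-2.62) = 3.83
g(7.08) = 189.01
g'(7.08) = 114.22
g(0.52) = 28.43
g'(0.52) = -22.23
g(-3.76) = 55.43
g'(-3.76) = 27.93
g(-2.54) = 73.04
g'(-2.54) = 2.43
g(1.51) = 7.94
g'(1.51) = -18.18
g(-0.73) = 55.14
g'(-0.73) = -18.94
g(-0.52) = 51.03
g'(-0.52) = -20.15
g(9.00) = 490.00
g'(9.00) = 203.00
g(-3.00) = 70.00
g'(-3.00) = 11.00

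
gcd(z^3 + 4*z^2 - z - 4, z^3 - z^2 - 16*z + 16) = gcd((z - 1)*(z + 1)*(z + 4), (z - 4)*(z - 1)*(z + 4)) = z^2 + 3*z - 4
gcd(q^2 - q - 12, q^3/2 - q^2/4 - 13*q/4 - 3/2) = 1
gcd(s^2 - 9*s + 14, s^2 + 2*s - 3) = 1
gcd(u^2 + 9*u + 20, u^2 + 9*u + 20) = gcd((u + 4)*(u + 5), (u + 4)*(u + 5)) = u^2 + 9*u + 20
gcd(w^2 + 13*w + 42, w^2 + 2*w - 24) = w + 6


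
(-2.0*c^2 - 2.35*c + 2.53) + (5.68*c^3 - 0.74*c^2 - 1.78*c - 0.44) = 5.68*c^3 - 2.74*c^2 - 4.13*c + 2.09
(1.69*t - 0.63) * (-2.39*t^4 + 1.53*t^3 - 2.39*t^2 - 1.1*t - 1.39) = -4.0391*t^5 + 4.0914*t^4 - 5.003*t^3 - 0.3533*t^2 - 1.6561*t + 0.8757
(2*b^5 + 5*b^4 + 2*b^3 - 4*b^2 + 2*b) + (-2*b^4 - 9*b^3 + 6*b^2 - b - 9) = 2*b^5 + 3*b^4 - 7*b^3 + 2*b^2 + b - 9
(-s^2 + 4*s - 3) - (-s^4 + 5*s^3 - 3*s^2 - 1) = s^4 - 5*s^3 + 2*s^2 + 4*s - 2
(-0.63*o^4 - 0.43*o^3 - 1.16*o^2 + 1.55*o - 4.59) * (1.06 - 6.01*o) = 3.7863*o^5 + 1.9165*o^4 + 6.5158*o^3 - 10.5451*o^2 + 29.2289*o - 4.8654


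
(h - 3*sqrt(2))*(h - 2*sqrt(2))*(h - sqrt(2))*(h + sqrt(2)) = h^4 - 5*sqrt(2)*h^3 + 10*h^2 + 10*sqrt(2)*h - 24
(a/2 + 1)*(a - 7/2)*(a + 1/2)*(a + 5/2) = a^4/2 + 3*a^3/4 - 41*a^2/8 - 183*a/16 - 35/8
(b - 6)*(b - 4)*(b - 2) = b^3 - 12*b^2 + 44*b - 48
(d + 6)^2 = d^2 + 12*d + 36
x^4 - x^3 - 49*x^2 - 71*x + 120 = (x - 8)*(x - 1)*(x + 3)*(x + 5)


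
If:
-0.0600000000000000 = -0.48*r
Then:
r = 0.12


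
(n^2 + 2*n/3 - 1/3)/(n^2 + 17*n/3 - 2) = (n + 1)/(n + 6)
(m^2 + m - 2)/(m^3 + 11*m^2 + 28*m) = (m^2 + m - 2)/(m*(m^2 + 11*m + 28))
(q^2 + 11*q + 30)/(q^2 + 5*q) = (q + 6)/q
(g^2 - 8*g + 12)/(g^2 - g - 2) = (g - 6)/(g + 1)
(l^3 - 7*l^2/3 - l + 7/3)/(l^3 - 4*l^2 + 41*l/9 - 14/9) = 3*(l + 1)/(3*l - 2)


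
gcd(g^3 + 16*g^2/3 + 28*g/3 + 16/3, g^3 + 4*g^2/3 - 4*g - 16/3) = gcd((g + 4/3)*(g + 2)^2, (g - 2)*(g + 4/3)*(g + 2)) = g^2 + 10*g/3 + 8/3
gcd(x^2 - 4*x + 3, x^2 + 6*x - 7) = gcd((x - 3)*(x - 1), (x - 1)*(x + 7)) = x - 1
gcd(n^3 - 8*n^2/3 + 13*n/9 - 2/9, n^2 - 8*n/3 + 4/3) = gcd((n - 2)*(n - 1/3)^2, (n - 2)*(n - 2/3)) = n - 2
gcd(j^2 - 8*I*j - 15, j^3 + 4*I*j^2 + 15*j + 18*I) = j - 3*I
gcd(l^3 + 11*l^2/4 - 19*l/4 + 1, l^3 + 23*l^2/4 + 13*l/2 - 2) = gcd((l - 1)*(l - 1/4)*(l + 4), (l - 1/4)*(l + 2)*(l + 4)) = l^2 + 15*l/4 - 1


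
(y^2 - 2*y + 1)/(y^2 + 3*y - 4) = (y - 1)/(y + 4)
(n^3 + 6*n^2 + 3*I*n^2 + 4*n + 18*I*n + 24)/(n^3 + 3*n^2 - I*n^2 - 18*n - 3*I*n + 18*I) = (n + 4*I)/(n - 3)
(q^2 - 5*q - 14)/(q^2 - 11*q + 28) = (q + 2)/(q - 4)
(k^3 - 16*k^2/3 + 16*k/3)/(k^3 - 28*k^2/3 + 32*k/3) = (k - 4)/(k - 8)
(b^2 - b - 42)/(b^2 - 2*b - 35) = (b + 6)/(b + 5)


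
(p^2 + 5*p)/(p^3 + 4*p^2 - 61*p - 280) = p/(p^2 - p - 56)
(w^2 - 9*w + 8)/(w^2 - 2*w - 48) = (w - 1)/(w + 6)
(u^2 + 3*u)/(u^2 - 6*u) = (u + 3)/(u - 6)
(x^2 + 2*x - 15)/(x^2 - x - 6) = (x + 5)/(x + 2)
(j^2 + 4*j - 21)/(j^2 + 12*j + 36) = (j^2 + 4*j - 21)/(j^2 + 12*j + 36)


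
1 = 1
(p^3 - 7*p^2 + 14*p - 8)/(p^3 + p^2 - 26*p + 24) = (p - 2)/(p + 6)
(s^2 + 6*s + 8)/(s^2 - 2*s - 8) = (s + 4)/(s - 4)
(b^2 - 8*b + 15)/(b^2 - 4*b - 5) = (b - 3)/(b + 1)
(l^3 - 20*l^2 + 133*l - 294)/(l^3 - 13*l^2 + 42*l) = (l - 7)/l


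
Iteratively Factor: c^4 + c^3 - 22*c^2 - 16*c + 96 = (c + 4)*(c^3 - 3*c^2 - 10*c + 24) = (c + 3)*(c + 4)*(c^2 - 6*c + 8) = (c - 2)*(c + 3)*(c + 4)*(c - 4)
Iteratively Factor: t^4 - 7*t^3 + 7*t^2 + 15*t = (t - 3)*(t^3 - 4*t^2 - 5*t) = t*(t - 3)*(t^2 - 4*t - 5) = t*(t - 5)*(t - 3)*(t + 1)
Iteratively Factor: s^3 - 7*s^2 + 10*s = (s - 5)*(s^2 - 2*s) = (s - 5)*(s - 2)*(s)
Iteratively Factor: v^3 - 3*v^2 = (v - 3)*(v^2) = v*(v - 3)*(v)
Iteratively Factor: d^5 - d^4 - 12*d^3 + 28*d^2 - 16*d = (d - 1)*(d^4 - 12*d^2 + 16*d) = (d - 2)*(d - 1)*(d^3 + 2*d^2 - 8*d) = d*(d - 2)*(d - 1)*(d^2 + 2*d - 8) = d*(d - 2)*(d - 1)*(d + 4)*(d - 2)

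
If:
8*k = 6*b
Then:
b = 4*k/3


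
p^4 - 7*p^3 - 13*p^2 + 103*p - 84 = (p - 7)*(p - 3)*(p - 1)*(p + 4)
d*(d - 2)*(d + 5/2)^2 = d^4 + 3*d^3 - 15*d^2/4 - 25*d/2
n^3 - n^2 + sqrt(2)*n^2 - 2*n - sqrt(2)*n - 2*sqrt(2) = (n - 2)*(n + 1)*(n + sqrt(2))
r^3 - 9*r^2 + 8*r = r*(r - 8)*(r - 1)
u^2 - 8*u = u*(u - 8)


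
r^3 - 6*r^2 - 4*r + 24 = (r - 6)*(r - 2)*(r + 2)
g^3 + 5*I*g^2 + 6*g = g*(g - I)*(g + 6*I)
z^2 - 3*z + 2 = (z - 2)*(z - 1)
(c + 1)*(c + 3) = c^2 + 4*c + 3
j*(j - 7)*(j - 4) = j^3 - 11*j^2 + 28*j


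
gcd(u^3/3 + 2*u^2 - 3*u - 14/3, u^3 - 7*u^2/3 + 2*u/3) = u - 2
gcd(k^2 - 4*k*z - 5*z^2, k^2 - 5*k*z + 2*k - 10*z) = -k + 5*z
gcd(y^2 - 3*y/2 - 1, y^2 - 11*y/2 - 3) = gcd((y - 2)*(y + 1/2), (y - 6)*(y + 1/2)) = y + 1/2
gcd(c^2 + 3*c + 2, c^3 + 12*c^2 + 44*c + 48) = c + 2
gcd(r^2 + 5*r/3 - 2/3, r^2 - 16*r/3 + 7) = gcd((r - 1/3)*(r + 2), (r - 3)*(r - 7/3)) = 1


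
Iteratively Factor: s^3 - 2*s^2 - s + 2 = (s + 1)*(s^2 - 3*s + 2) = (s - 1)*(s + 1)*(s - 2)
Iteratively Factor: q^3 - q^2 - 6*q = (q + 2)*(q^2 - 3*q) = q*(q + 2)*(q - 3)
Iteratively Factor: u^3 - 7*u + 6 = (u - 2)*(u^2 + 2*u - 3) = (u - 2)*(u - 1)*(u + 3)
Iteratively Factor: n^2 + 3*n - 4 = (n - 1)*(n + 4)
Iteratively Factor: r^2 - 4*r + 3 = (r - 3)*(r - 1)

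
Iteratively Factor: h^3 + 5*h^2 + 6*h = (h + 3)*(h^2 + 2*h) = h*(h + 3)*(h + 2)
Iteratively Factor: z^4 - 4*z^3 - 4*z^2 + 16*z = (z)*(z^3 - 4*z^2 - 4*z + 16) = z*(z - 2)*(z^2 - 2*z - 8) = z*(z - 4)*(z - 2)*(z + 2)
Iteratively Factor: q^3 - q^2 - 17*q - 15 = (q + 3)*(q^2 - 4*q - 5) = (q + 1)*(q + 3)*(q - 5)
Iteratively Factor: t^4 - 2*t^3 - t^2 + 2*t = (t)*(t^3 - 2*t^2 - t + 2) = t*(t - 2)*(t^2 - 1) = t*(t - 2)*(t - 1)*(t + 1)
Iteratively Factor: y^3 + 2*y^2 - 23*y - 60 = (y - 5)*(y^2 + 7*y + 12) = (y - 5)*(y + 4)*(y + 3)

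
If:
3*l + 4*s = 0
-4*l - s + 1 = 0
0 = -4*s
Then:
No Solution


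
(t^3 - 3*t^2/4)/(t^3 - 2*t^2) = (t - 3/4)/(t - 2)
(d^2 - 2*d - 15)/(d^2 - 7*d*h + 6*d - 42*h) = (d^2 - 2*d - 15)/(d^2 - 7*d*h + 6*d - 42*h)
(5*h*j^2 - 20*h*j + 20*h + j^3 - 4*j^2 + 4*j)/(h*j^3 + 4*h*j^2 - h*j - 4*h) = (5*h*j^2 - 20*h*j + 20*h + j^3 - 4*j^2 + 4*j)/(h*(j^3 + 4*j^2 - j - 4))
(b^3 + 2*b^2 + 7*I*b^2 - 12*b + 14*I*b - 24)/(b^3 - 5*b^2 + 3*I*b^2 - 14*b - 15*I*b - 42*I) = (b + 4*I)/(b - 7)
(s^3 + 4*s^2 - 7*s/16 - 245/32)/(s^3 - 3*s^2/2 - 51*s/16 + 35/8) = (s + 7/2)/(s - 2)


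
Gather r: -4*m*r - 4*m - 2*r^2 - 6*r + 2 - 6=-4*m - 2*r^2 + r*(-4*m - 6) - 4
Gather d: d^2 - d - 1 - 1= d^2 - d - 2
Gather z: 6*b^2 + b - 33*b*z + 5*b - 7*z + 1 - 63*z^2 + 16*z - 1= 6*b^2 + 6*b - 63*z^2 + z*(9 - 33*b)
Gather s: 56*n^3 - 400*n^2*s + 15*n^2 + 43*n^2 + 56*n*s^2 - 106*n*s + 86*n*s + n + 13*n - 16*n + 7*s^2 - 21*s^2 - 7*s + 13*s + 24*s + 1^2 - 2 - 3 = 56*n^3 + 58*n^2 - 2*n + s^2*(56*n - 14) + s*(-400*n^2 - 20*n + 30) - 4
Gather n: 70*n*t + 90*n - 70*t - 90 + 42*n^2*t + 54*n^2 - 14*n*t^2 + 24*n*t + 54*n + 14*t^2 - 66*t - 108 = n^2*(42*t + 54) + n*(-14*t^2 + 94*t + 144) + 14*t^2 - 136*t - 198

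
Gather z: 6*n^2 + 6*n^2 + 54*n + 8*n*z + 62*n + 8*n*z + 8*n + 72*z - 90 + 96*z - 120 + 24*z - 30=12*n^2 + 124*n + z*(16*n + 192) - 240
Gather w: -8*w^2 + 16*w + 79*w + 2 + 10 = -8*w^2 + 95*w + 12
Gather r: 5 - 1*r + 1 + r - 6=0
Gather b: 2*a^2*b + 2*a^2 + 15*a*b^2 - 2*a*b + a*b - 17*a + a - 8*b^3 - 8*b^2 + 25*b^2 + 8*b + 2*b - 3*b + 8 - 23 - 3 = 2*a^2 - 16*a - 8*b^3 + b^2*(15*a + 17) + b*(2*a^2 - a + 7) - 18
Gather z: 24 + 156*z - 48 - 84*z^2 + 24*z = -84*z^2 + 180*z - 24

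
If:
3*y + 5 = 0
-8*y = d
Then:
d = 40/3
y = -5/3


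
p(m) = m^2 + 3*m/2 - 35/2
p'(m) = 2*m + 3/2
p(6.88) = 40.15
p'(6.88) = 15.26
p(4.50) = 9.50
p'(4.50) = 10.50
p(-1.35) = -17.70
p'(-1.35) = -1.20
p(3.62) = 1.03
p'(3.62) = 8.74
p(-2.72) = -14.18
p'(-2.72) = -3.94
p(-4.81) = -1.58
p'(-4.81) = -8.12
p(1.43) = -13.31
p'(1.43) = 4.36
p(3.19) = -2.54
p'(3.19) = 7.88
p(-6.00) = 9.50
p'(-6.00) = -10.50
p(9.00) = 77.00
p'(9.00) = 19.50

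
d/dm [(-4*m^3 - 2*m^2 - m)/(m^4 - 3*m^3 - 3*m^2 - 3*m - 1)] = (4*m^6 + 4*m^5 + 9*m^4 + 18*m^3 + 15*m^2 + 4*m + 1)/(m^8 - 6*m^7 + 3*m^6 + 12*m^5 + 25*m^4 + 24*m^3 + 15*m^2 + 6*m + 1)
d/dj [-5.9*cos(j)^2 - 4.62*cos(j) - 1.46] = (11.8*cos(j) + 4.62)*sin(j)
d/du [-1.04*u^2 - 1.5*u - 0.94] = -2.08*u - 1.5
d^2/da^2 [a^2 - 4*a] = 2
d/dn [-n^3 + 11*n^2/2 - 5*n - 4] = -3*n^2 + 11*n - 5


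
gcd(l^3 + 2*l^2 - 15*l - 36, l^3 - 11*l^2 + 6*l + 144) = l + 3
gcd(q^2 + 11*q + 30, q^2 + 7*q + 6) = q + 6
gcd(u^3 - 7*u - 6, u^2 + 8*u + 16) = 1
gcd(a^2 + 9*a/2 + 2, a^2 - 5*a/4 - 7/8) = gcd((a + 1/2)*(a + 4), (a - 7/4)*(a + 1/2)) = a + 1/2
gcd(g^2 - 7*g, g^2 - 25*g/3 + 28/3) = g - 7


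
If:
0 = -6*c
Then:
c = 0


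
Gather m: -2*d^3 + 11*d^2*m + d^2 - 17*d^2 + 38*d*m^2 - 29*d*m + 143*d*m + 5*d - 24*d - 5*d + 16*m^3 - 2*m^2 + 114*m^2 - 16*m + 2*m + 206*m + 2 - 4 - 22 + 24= -2*d^3 - 16*d^2 - 24*d + 16*m^3 + m^2*(38*d + 112) + m*(11*d^2 + 114*d + 192)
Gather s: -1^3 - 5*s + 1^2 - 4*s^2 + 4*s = -4*s^2 - s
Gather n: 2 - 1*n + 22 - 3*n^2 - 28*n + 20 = -3*n^2 - 29*n + 44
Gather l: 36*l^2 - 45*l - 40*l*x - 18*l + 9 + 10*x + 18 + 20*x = 36*l^2 + l*(-40*x - 63) + 30*x + 27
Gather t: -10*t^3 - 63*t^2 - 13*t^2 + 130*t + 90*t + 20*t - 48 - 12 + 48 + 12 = -10*t^3 - 76*t^2 + 240*t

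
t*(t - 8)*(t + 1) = t^3 - 7*t^2 - 8*t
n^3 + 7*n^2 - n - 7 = (n - 1)*(n + 1)*(n + 7)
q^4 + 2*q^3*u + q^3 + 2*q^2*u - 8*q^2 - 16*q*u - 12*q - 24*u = (q - 3)*(q + 2)^2*(q + 2*u)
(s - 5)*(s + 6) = s^2 + s - 30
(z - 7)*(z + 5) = z^2 - 2*z - 35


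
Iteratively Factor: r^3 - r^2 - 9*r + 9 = (r + 3)*(r^2 - 4*r + 3) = (r - 3)*(r + 3)*(r - 1)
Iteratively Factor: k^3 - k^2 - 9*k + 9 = (k - 1)*(k^2 - 9) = (k - 3)*(k - 1)*(k + 3)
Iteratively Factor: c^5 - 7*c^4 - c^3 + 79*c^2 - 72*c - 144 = (c + 1)*(c^4 - 8*c^3 + 7*c^2 + 72*c - 144) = (c - 4)*(c + 1)*(c^3 - 4*c^2 - 9*c + 36) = (c - 4)*(c + 1)*(c + 3)*(c^2 - 7*c + 12) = (c - 4)^2*(c + 1)*(c + 3)*(c - 3)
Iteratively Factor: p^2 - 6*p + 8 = (p - 4)*(p - 2)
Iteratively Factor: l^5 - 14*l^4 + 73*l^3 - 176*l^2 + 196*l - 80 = (l - 1)*(l^4 - 13*l^3 + 60*l^2 - 116*l + 80) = (l - 4)*(l - 1)*(l^3 - 9*l^2 + 24*l - 20) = (l - 4)*(l - 2)*(l - 1)*(l^2 - 7*l + 10) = (l - 4)*(l - 2)^2*(l - 1)*(l - 5)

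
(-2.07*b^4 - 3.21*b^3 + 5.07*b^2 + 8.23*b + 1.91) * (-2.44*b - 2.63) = 5.0508*b^5 + 13.2765*b^4 - 3.9285*b^3 - 33.4153*b^2 - 26.3053*b - 5.0233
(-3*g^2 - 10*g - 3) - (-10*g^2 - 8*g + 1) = 7*g^2 - 2*g - 4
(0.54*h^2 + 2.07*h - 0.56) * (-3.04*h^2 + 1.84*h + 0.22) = -1.6416*h^4 - 5.2992*h^3 + 5.63*h^2 - 0.575*h - 0.1232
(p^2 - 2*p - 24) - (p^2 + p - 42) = 18 - 3*p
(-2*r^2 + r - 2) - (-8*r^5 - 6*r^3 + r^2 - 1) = 8*r^5 + 6*r^3 - 3*r^2 + r - 1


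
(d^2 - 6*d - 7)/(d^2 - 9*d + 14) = (d + 1)/(d - 2)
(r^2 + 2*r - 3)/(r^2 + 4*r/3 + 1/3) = 3*(r^2 + 2*r - 3)/(3*r^2 + 4*r + 1)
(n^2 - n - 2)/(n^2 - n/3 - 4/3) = 3*(n - 2)/(3*n - 4)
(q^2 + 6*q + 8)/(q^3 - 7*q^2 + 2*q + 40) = (q + 4)/(q^2 - 9*q + 20)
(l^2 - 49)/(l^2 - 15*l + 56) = (l + 7)/(l - 8)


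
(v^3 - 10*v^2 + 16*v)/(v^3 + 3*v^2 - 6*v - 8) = v*(v - 8)/(v^2 + 5*v + 4)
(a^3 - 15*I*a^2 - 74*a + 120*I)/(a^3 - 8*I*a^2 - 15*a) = (a^2 - 10*I*a - 24)/(a*(a - 3*I))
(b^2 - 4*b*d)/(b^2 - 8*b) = (b - 4*d)/(b - 8)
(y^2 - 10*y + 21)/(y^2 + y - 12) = (y - 7)/(y + 4)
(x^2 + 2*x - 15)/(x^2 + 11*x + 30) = (x - 3)/(x + 6)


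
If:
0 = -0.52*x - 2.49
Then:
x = -4.79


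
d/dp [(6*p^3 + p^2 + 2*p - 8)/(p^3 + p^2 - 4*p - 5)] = (5*p^4 - 52*p^3 - 72*p^2 + 6*p - 42)/(p^6 + 2*p^5 - 7*p^4 - 18*p^3 + 6*p^2 + 40*p + 25)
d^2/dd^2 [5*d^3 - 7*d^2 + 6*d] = 30*d - 14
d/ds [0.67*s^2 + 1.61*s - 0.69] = 1.34*s + 1.61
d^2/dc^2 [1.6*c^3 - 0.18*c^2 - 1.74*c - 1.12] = 9.6*c - 0.36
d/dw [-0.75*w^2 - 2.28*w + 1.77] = -1.5*w - 2.28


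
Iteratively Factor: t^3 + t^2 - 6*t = (t + 3)*(t^2 - 2*t) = t*(t + 3)*(t - 2)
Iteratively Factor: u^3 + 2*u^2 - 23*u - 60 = (u + 3)*(u^2 - u - 20) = (u + 3)*(u + 4)*(u - 5)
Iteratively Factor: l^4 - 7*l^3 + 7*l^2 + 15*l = (l - 3)*(l^3 - 4*l^2 - 5*l) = l*(l - 3)*(l^2 - 4*l - 5) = l*(l - 5)*(l - 3)*(l + 1)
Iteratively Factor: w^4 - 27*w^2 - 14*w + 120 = (w + 4)*(w^3 - 4*w^2 - 11*w + 30) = (w - 5)*(w + 4)*(w^2 + w - 6) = (w - 5)*(w + 3)*(w + 4)*(w - 2)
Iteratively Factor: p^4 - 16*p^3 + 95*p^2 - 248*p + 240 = (p - 3)*(p^3 - 13*p^2 + 56*p - 80) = (p - 4)*(p - 3)*(p^2 - 9*p + 20) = (p - 5)*(p - 4)*(p - 3)*(p - 4)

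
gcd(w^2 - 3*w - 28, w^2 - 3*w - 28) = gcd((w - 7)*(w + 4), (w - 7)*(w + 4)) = w^2 - 3*w - 28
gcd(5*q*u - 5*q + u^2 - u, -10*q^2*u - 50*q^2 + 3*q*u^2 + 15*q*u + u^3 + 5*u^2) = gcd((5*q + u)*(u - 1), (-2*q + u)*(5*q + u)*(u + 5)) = 5*q + u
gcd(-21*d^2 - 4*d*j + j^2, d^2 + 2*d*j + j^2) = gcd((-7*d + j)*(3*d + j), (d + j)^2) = 1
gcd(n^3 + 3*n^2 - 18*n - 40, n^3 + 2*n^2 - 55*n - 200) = n + 5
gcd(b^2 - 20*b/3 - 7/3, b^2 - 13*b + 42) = b - 7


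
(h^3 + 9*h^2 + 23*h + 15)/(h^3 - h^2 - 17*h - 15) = (h + 5)/(h - 5)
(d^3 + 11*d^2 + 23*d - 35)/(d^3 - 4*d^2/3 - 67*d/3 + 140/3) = 3*(d^2 + 6*d - 7)/(3*d^2 - 19*d + 28)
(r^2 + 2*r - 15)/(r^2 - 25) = (r - 3)/(r - 5)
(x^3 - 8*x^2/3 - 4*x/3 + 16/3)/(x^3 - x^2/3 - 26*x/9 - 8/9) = 3*(x - 2)/(3*x + 1)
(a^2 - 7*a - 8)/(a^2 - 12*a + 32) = (a + 1)/(a - 4)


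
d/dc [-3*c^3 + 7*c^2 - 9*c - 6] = -9*c^2 + 14*c - 9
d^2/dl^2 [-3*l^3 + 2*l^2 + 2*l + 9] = 4 - 18*l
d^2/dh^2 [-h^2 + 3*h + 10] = -2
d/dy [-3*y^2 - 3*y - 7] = -6*y - 3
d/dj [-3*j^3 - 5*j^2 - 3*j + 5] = -9*j^2 - 10*j - 3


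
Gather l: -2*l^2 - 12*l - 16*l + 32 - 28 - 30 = -2*l^2 - 28*l - 26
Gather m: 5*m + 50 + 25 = 5*m + 75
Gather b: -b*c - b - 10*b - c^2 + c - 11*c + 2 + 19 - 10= b*(-c - 11) - c^2 - 10*c + 11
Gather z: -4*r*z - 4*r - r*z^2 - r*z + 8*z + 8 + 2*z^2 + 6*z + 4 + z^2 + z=-4*r + z^2*(3 - r) + z*(15 - 5*r) + 12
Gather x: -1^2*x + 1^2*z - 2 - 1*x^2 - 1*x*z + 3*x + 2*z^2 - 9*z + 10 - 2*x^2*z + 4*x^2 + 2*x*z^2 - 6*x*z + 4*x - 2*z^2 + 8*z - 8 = x^2*(3 - 2*z) + x*(2*z^2 - 7*z + 6)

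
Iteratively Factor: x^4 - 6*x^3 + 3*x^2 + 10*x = (x)*(x^3 - 6*x^2 + 3*x + 10) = x*(x + 1)*(x^2 - 7*x + 10) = x*(x - 2)*(x + 1)*(x - 5)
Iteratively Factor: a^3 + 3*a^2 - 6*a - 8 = (a + 1)*(a^2 + 2*a - 8) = (a - 2)*(a + 1)*(a + 4)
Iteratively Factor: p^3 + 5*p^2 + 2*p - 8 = (p + 4)*(p^2 + p - 2) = (p - 1)*(p + 4)*(p + 2)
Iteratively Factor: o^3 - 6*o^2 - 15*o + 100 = (o + 4)*(o^2 - 10*o + 25) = (o - 5)*(o + 4)*(o - 5)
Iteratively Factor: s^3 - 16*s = (s)*(s^2 - 16) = s*(s - 4)*(s + 4)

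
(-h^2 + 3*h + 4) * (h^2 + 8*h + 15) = -h^4 - 5*h^3 + 13*h^2 + 77*h + 60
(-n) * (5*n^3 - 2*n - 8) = -5*n^4 + 2*n^2 + 8*n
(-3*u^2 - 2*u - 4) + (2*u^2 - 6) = -u^2 - 2*u - 10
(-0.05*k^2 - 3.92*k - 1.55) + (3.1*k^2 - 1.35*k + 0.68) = 3.05*k^2 - 5.27*k - 0.87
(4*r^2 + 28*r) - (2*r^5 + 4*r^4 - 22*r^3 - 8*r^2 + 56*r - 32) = -2*r^5 - 4*r^4 + 22*r^3 + 12*r^2 - 28*r + 32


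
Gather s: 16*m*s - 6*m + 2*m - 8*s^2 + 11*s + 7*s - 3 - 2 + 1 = -4*m - 8*s^2 + s*(16*m + 18) - 4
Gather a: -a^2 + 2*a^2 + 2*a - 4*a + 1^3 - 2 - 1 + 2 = a^2 - 2*a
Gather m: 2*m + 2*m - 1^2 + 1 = 4*m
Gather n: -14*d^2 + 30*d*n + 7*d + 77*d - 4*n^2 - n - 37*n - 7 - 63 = -14*d^2 + 84*d - 4*n^2 + n*(30*d - 38) - 70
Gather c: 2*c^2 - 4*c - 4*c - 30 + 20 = 2*c^2 - 8*c - 10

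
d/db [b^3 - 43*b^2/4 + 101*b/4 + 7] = 3*b^2 - 43*b/2 + 101/4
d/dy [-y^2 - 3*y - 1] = -2*y - 3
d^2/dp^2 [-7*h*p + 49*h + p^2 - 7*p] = 2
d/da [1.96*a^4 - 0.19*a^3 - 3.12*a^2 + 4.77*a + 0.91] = 7.84*a^3 - 0.57*a^2 - 6.24*a + 4.77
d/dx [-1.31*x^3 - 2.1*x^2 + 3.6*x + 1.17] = -3.93*x^2 - 4.2*x + 3.6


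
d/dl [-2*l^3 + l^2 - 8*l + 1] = -6*l^2 + 2*l - 8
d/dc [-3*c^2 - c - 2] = -6*c - 1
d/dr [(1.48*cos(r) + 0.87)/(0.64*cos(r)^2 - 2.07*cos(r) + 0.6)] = (0.9472*cos(r)^2 + 1.1136*cos(r) - 2.6889)*sin(r)/(0.4096*cos(r)^4 - 2.6496*cos(r)^3 + 5.0529*cos(r)^2 - 2.484*cos(r) + 0.36)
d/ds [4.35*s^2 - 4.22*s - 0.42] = 8.7*s - 4.22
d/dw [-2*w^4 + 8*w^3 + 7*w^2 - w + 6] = -8*w^3 + 24*w^2 + 14*w - 1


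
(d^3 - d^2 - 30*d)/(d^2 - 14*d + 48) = d*(d + 5)/(d - 8)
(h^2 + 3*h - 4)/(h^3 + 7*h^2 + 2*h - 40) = (h - 1)/(h^2 + 3*h - 10)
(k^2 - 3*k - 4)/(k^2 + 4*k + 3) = (k - 4)/(k + 3)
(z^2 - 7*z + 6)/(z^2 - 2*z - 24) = (z - 1)/(z + 4)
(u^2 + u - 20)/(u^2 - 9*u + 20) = (u + 5)/(u - 5)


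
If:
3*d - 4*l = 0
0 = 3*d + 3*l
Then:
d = 0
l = 0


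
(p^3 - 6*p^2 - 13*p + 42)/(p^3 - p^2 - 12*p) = (p^2 - 9*p + 14)/(p*(p - 4))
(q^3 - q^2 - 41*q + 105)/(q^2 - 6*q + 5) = (q^2 + 4*q - 21)/(q - 1)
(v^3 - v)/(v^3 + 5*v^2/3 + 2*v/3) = 3*(v - 1)/(3*v + 2)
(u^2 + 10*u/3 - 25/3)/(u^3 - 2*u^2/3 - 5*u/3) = (u + 5)/(u*(u + 1))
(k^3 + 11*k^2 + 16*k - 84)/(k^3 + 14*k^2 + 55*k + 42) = (k - 2)/(k + 1)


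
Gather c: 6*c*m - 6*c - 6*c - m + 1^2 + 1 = c*(6*m - 12) - m + 2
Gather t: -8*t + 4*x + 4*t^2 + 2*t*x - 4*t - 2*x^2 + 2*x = 4*t^2 + t*(2*x - 12) - 2*x^2 + 6*x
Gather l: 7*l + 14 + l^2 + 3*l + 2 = l^2 + 10*l + 16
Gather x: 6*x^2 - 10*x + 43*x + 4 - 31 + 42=6*x^2 + 33*x + 15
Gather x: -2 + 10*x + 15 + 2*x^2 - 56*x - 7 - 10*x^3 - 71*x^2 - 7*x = -10*x^3 - 69*x^2 - 53*x + 6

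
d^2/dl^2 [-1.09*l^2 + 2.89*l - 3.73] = -2.18000000000000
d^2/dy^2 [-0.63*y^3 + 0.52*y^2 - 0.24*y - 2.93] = 1.04 - 3.78*y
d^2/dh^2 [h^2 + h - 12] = 2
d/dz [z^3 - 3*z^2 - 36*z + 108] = 3*z^2 - 6*z - 36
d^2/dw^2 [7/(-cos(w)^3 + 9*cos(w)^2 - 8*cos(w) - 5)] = 7*((-35*cos(w) + 72*cos(2*w) - 9*cos(3*w))*(cos(w)^3 - 9*cos(w)^2 + 8*cos(w) + 5)/4 - 2*(3*cos(w)^2 - 18*cos(w) + 8)^2*sin(w)^2)/(cos(w)^3 - 9*cos(w)^2 + 8*cos(w) + 5)^3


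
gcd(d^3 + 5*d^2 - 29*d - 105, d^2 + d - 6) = d + 3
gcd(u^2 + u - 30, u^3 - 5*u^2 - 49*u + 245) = u - 5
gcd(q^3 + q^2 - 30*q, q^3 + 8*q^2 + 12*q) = q^2 + 6*q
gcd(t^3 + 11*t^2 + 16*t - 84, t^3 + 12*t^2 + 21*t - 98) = t^2 + 5*t - 14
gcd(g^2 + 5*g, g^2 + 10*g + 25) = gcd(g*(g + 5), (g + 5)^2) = g + 5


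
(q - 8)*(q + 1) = q^2 - 7*q - 8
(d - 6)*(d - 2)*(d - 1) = d^3 - 9*d^2 + 20*d - 12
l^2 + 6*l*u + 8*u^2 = (l + 2*u)*(l + 4*u)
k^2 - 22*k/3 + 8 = (k - 6)*(k - 4/3)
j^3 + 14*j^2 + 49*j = j*(j + 7)^2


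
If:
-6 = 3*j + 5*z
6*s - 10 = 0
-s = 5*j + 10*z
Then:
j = -31/3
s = 5/3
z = 5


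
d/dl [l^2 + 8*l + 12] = 2*l + 8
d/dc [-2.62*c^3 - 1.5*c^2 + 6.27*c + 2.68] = -7.86*c^2 - 3.0*c + 6.27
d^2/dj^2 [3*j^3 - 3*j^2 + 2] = 18*j - 6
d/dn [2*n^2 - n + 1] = 4*n - 1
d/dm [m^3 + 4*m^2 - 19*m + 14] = 3*m^2 + 8*m - 19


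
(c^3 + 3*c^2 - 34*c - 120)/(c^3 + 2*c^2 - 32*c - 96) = (c + 5)/(c + 4)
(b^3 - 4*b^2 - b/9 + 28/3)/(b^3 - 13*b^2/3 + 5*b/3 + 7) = (b + 4/3)/(b + 1)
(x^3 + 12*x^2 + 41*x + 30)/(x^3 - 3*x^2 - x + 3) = (x^2 + 11*x + 30)/(x^2 - 4*x + 3)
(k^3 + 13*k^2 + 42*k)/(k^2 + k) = (k^2 + 13*k + 42)/(k + 1)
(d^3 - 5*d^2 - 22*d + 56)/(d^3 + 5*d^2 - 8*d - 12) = (d^2 - 3*d - 28)/(d^2 + 7*d + 6)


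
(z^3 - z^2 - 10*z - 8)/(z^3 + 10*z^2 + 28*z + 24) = (z^2 - 3*z - 4)/(z^2 + 8*z + 12)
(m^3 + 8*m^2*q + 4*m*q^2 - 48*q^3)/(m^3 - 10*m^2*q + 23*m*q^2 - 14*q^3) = (m^2 + 10*m*q + 24*q^2)/(m^2 - 8*m*q + 7*q^2)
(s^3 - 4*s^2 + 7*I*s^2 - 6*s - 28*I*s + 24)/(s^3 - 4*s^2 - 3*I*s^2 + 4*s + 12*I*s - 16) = (s + 6*I)/(s - 4*I)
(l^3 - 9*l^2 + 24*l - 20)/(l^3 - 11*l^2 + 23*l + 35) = (l^2 - 4*l + 4)/(l^2 - 6*l - 7)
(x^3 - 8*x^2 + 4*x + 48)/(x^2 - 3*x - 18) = (x^2 - 2*x - 8)/(x + 3)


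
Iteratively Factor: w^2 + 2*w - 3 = (w - 1)*(w + 3)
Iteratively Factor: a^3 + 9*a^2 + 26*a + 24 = (a + 3)*(a^2 + 6*a + 8) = (a + 2)*(a + 3)*(a + 4)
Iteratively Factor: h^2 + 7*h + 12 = (h + 3)*(h + 4)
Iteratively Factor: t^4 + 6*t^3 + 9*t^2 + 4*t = (t + 4)*(t^3 + 2*t^2 + t) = t*(t + 4)*(t^2 + 2*t + 1) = t*(t + 1)*(t + 4)*(t + 1)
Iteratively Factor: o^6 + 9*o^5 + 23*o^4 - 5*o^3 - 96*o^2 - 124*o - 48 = (o - 2)*(o^5 + 11*o^4 + 45*o^3 + 85*o^2 + 74*o + 24) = (o - 2)*(o + 4)*(o^4 + 7*o^3 + 17*o^2 + 17*o + 6) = (o - 2)*(o + 1)*(o + 4)*(o^3 + 6*o^2 + 11*o + 6) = (o - 2)*(o + 1)*(o + 3)*(o + 4)*(o^2 + 3*o + 2) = (o - 2)*(o + 1)*(o + 2)*(o + 3)*(o + 4)*(o + 1)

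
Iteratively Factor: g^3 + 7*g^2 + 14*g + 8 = (g + 1)*(g^2 + 6*g + 8) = (g + 1)*(g + 2)*(g + 4)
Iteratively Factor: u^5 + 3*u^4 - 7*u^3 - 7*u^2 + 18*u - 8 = (u - 1)*(u^4 + 4*u^3 - 3*u^2 - 10*u + 8) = (u - 1)*(u + 4)*(u^3 - 3*u + 2) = (u - 1)^2*(u + 4)*(u^2 + u - 2) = (u - 1)^3*(u + 4)*(u + 2)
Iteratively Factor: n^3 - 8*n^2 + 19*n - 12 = (n - 1)*(n^2 - 7*n + 12) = (n - 3)*(n - 1)*(n - 4)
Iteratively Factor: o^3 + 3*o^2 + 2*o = (o + 2)*(o^2 + o) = (o + 1)*(o + 2)*(o)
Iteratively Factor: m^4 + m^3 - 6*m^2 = (m - 2)*(m^3 + 3*m^2) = m*(m - 2)*(m^2 + 3*m) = m^2*(m - 2)*(m + 3)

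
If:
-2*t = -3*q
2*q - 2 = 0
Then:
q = 1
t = 3/2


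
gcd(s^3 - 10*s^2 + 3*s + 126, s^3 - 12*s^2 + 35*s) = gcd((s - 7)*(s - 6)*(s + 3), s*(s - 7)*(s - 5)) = s - 7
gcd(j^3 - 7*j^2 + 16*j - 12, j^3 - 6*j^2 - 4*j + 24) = j - 2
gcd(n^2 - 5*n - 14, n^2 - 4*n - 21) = n - 7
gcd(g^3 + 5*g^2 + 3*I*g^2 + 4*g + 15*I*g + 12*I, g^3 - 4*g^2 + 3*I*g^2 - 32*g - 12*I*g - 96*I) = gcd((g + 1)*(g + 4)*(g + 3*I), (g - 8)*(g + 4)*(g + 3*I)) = g^2 + g*(4 + 3*I) + 12*I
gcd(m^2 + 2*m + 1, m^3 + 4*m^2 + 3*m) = m + 1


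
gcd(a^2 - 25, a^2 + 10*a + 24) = 1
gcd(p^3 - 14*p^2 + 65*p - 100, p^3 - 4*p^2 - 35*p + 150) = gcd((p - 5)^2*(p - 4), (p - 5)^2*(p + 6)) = p^2 - 10*p + 25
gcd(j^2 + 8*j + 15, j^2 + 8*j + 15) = j^2 + 8*j + 15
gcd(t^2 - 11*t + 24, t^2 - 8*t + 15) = t - 3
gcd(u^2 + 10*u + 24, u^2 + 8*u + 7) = 1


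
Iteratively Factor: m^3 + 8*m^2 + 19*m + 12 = (m + 4)*(m^2 + 4*m + 3) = (m + 1)*(m + 4)*(m + 3)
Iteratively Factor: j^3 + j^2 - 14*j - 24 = (j + 2)*(j^2 - j - 12) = (j + 2)*(j + 3)*(j - 4)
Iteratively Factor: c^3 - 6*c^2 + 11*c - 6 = (c - 1)*(c^2 - 5*c + 6) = (c - 2)*(c - 1)*(c - 3)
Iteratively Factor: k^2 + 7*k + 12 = (k + 4)*(k + 3)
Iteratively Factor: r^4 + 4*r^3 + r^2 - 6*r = (r - 1)*(r^3 + 5*r^2 + 6*r) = (r - 1)*(r + 3)*(r^2 + 2*r) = r*(r - 1)*(r + 3)*(r + 2)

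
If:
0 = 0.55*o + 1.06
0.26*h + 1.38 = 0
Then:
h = -5.31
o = -1.93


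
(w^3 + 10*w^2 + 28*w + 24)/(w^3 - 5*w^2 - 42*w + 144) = (w^2 + 4*w + 4)/(w^2 - 11*w + 24)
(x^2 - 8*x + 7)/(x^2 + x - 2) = (x - 7)/(x + 2)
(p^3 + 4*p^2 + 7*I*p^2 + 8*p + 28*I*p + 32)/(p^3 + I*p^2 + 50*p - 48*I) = (p + 4)/(p - 6*I)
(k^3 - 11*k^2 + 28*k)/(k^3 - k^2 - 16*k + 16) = k*(k - 7)/(k^2 + 3*k - 4)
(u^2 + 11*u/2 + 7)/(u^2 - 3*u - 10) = (u + 7/2)/(u - 5)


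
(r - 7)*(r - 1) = r^2 - 8*r + 7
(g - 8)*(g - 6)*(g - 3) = g^3 - 17*g^2 + 90*g - 144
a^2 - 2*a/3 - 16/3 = (a - 8/3)*(a + 2)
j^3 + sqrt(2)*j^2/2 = j^2*(j + sqrt(2)/2)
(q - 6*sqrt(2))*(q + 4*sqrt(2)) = q^2 - 2*sqrt(2)*q - 48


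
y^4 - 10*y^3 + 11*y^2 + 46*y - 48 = (y - 8)*(y - 3)*(y - 1)*(y + 2)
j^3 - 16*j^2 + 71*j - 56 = (j - 8)*(j - 7)*(j - 1)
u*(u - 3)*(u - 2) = u^3 - 5*u^2 + 6*u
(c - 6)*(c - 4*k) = c^2 - 4*c*k - 6*c + 24*k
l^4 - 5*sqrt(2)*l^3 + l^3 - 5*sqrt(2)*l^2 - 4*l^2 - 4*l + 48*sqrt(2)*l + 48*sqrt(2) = (l + 1)*(l - 4*sqrt(2))*(l - 3*sqrt(2))*(l + 2*sqrt(2))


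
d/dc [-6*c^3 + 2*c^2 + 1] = 2*c*(2 - 9*c)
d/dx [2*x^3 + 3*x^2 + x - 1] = 6*x^2 + 6*x + 1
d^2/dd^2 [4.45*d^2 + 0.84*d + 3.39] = 8.90000000000000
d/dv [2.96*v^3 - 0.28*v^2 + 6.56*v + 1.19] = 8.88*v^2 - 0.56*v + 6.56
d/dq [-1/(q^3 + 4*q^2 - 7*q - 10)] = (3*q^2 + 8*q - 7)/(q^3 + 4*q^2 - 7*q - 10)^2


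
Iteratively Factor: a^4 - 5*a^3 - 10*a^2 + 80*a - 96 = (a - 4)*(a^3 - a^2 - 14*a + 24) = (a - 4)*(a + 4)*(a^2 - 5*a + 6) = (a - 4)*(a - 2)*(a + 4)*(a - 3)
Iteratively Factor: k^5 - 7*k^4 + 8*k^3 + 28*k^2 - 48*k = (k - 2)*(k^4 - 5*k^3 - 2*k^2 + 24*k) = (k - 4)*(k - 2)*(k^3 - k^2 - 6*k) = (k - 4)*(k - 2)*(k + 2)*(k^2 - 3*k) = (k - 4)*(k - 3)*(k - 2)*(k + 2)*(k)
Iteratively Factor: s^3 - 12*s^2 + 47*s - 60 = (s - 5)*(s^2 - 7*s + 12) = (s - 5)*(s - 3)*(s - 4)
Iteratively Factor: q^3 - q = (q - 1)*(q^2 + q) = (q - 1)*(q + 1)*(q)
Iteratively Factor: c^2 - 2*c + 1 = (c - 1)*(c - 1)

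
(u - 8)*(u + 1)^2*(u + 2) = u^4 - 4*u^3 - 27*u^2 - 38*u - 16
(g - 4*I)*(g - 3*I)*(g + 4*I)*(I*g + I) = I*g^4 + 3*g^3 + I*g^3 + 3*g^2 + 16*I*g^2 + 48*g + 16*I*g + 48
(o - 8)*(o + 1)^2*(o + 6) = o^4 - 51*o^2 - 98*o - 48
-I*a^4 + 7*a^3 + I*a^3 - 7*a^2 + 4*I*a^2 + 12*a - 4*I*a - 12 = (a - I)*(a + 2*I)*(a + 6*I)*(-I*a + I)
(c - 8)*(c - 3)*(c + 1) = c^3 - 10*c^2 + 13*c + 24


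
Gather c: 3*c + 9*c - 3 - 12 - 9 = 12*c - 24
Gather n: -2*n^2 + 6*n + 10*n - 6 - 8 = -2*n^2 + 16*n - 14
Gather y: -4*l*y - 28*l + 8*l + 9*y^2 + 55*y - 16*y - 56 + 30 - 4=-20*l + 9*y^2 + y*(39 - 4*l) - 30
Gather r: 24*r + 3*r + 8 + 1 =27*r + 9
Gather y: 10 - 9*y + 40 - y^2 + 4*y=-y^2 - 5*y + 50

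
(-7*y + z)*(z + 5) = -7*y*z - 35*y + z^2 + 5*z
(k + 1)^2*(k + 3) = k^3 + 5*k^2 + 7*k + 3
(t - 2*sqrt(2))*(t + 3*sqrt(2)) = t^2 + sqrt(2)*t - 12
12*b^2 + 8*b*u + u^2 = (2*b + u)*(6*b + u)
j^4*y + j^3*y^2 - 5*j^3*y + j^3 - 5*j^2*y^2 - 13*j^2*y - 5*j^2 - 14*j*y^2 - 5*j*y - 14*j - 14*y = (j - 7)*(j + 2)*(j + y)*(j*y + 1)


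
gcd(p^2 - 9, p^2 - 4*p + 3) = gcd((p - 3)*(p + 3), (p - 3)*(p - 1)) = p - 3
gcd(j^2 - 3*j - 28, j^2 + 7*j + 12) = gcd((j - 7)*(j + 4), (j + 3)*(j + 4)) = j + 4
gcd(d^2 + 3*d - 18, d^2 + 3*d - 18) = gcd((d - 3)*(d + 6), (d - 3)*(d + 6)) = d^2 + 3*d - 18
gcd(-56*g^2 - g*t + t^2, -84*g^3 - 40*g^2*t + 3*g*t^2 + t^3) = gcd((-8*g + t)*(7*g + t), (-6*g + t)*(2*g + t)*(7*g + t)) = 7*g + t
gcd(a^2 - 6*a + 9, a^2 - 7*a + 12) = a - 3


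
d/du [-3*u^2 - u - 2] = -6*u - 1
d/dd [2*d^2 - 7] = 4*d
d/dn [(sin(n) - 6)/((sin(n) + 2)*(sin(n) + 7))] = (12*sin(n) + cos(n)^2 + 67)*cos(n)/((sin(n) + 2)^2*(sin(n) + 7)^2)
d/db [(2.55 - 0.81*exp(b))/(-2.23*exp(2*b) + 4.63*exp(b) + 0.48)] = (-1.8063*exp(2*b) + 11.373*exp(b) - 12.1953)*exp(b)/(4.9729*exp(4*b) - 20.6498*exp(3*b) + 19.2961*exp(2*b) + 4.4448*exp(b) + 0.2304)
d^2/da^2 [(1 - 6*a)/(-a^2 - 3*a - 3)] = 2*((2*a + 3)^2*(6*a - 1) - (18*a + 17)*(a^2 + 3*a + 3))/(a^2 + 3*a + 3)^3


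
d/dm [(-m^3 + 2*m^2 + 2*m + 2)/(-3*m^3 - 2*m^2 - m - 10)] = 2*(4*m^4 + 7*m^3 + 25*m^2 - 16*m - 9)/(9*m^6 + 12*m^5 + 10*m^4 + 64*m^3 + 41*m^2 + 20*m + 100)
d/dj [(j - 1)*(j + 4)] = 2*j + 3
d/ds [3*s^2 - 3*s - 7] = 6*s - 3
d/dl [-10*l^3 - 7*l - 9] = -30*l^2 - 7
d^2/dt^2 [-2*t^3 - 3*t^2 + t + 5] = -12*t - 6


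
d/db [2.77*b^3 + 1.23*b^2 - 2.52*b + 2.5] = 8.31*b^2 + 2.46*b - 2.52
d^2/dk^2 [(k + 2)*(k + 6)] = 2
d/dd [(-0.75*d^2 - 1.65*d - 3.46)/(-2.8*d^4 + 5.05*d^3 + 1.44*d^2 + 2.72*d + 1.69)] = (-4.2*d^5 - 10.0725*d^4 - 22.087*d^3 + 52.755*d^2 + 7.4298*d + 6.6227)/(7.84*d^8 - 28.28*d^7 + 17.4385*d^6 - 0.688000000000001*d^5 + 20.0816*d^4 + 24.9026*d^3 + 12.2656*d^2 + 9.1936*d + 2.8561)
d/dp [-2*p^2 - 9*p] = -4*p - 9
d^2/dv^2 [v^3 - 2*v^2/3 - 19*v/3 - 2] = 6*v - 4/3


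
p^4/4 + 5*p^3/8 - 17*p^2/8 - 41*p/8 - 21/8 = (p/4 + 1/4)*(p - 3)*(p + 1)*(p + 7/2)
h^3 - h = h*(h - 1)*(h + 1)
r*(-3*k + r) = -3*k*r + r^2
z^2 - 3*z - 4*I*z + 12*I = (z - 3)*(z - 4*I)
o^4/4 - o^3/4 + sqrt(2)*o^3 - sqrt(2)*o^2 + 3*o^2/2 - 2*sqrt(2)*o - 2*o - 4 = (o/2 + sqrt(2))^2*(o - 2)*(o + 1)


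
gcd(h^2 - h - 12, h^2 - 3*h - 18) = h + 3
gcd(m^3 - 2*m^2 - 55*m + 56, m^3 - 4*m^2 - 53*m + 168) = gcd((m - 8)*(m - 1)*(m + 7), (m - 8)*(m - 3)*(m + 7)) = m^2 - m - 56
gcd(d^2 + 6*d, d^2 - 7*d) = d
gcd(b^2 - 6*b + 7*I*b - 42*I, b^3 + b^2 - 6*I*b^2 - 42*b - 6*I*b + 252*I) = b - 6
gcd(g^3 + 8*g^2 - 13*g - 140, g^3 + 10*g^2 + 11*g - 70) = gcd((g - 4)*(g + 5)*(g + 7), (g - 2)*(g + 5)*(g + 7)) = g^2 + 12*g + 35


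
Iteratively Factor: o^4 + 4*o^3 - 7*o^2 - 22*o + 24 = (o - 2)*(o^3 + 6*o^2 + 5*o - 12) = (o - 2)*(o + 4)*(o^2 + 2*o - 3) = (o - 2)*(o + 3)*(o + 4)*(o - 1)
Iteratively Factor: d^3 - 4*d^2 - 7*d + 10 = (d + 2)*(d^2 - 6*d + 5) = (d - 5)*(d + 2)*(d - 1)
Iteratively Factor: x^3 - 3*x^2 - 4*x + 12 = (x - 2)*(x^2 - x - 6) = (x - 2)*(x + 2)*(x - 3)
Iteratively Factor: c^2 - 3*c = (c)*(c - 3)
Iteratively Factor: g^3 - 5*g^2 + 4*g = (g)*(g^2 - 5*g + 4) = g*(g - 4)*(g - 1)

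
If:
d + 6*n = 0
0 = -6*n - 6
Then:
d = 6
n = -1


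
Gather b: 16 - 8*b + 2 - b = 18 - 9*b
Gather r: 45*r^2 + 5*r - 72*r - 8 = 45*r^2 - 67*r - 8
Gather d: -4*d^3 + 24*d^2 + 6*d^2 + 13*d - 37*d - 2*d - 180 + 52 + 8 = -4*d^3 + 30*d^2 - 26*d - 120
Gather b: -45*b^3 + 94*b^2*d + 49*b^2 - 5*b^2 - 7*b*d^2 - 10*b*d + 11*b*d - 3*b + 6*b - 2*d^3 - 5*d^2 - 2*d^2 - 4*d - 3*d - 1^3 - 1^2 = -45*b^3 + b^2*(94*d + 44) + b*(-7*d^2 + d + 3) - 2*d^3 - 7*d^2 - 7*d - 2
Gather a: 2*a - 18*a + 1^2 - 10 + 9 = -16*a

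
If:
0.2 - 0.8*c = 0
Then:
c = 0.25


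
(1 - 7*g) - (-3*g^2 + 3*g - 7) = 3*g^2 - 10*g + 8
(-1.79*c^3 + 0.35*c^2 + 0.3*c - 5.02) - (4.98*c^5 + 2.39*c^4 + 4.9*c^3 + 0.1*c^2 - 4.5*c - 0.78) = -4.98*c^5 - 2.39*c^4 - 6.69*c^3 + 0.25*c^2 + 4.8*c - 4.24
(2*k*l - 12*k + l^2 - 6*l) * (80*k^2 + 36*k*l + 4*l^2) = 160*k^3*l - 960*k^3 + 152*k^2*l^2 - 912*k^2*l + 44*k*l^3 - 264*k*l^2 + 4*l^4 - 24*l^3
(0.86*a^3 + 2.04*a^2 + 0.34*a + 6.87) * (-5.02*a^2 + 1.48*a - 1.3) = -4.3172*a^5 - 8.968*a^4 + 0.1944*a^3 - 36.6362*a^2 + 9.7256*a - 8.931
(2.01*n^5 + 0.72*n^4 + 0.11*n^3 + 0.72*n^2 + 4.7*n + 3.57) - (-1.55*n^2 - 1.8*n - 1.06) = 2.01*n^5 + 0.72*n^4 + 0.11*n^3 + 2.27*n^2 + 6.5*n + 4.63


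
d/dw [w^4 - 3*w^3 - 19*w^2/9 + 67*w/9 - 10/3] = 4*w^3 - 9*w^2 - 38*w/9 + 67/9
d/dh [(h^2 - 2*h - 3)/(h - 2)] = (h^2 - 4*h + 7)/(h^2 - 4*h + 4)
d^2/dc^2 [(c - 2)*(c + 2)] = 2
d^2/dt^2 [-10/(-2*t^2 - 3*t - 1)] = 20*(-4*t^2 - 6*t + (4*t + 3)^2 - 2)/(2*t^2 + 3*t + 1)^3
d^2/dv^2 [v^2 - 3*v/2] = 2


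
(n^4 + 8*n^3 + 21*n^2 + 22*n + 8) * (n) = n^5 + 8*n^4 + 21*n^3 + 22*n^2 + 8*n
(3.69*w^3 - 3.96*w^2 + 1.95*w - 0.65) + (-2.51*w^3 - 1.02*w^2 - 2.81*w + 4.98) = 1.18*w^3 - 4.98*w^2 - 0.86*w + 4.33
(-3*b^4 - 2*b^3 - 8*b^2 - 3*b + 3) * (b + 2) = -3*b^5 - 8*b^4 - 12*b^3 - 19*b^2 - 3*b + 6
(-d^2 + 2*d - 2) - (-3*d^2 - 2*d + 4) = 2*d^2 + 4*d - 6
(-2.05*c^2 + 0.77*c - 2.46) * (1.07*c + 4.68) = -2.1935*c^3 - 8.7701*c^2 + 0.9714*c - 11.5128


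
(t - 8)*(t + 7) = t^2 - t - 56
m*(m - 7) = m^2 - 7*m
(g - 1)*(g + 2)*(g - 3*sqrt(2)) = g^3 - 3*sqrt(2)*g^2 + g^2 - 3*sqrt(2)*g - 2*g + 6*sqrt(2)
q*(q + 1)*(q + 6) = q^3 + 7*q^2 + 6*q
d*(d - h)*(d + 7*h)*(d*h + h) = d^4*h + 6*d^3*h^2 + d^3*h - 7*d^2*h^3 + 6*d^2*h^2 - 7*d*h^3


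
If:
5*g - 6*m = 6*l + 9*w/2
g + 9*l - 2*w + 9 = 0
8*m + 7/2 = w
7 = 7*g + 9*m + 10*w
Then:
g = -2299/10476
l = -22831/31428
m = -3115/10476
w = 5873/5238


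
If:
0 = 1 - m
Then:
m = 1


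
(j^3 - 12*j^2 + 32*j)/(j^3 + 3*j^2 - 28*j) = (j - 8)/(j + 7)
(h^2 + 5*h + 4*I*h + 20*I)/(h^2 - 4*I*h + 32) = (h + 5)/(h - 8*I)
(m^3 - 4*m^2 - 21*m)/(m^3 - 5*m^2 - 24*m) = (m - 7)/(m - 8)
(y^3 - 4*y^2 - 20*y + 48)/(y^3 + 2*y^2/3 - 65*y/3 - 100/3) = 3*(y^2 - 8*y + 12)/(3*y^2 - 10*y - 25)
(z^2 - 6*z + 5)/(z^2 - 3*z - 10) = (z - 1)/(z + 2)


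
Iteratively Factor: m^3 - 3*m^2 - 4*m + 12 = (m + 2)*(m^2 - 5*m + 6) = (m - 3)*(m + 2)*(m - 2)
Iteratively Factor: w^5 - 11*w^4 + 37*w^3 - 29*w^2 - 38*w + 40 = (w + 1)*(w^4 - 12*w^3 + 49*w^2 - 78*w + 40) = (w - 5)*(w + 1)*(w^3 - 7*w^2 + 14*w - 8) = (w - 5)*(w - 1)*(w + 1)*(w^2 - 6*w + 8) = (w - 5)*(w - 2)*(w - 1)*(w + 1)*(w - 4)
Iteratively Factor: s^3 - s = (s)*(s^2 - 1) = s*(s - 1)*(s + 1)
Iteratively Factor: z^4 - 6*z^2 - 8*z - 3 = (z + 1)*(z^3 - z^2 - 5*z - 3) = (z + 1)^2*(z^2 - 2*z - 3) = (z - 3)*(z + 1)^2*(z + 1)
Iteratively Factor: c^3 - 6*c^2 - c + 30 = (c - 5)*(c^2 - c - 6) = (c - 5)*(c - 3)*(c + 2)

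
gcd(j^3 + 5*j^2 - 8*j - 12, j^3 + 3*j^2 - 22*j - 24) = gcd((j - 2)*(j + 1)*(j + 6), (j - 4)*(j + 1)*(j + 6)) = j^2 + 7*j + 6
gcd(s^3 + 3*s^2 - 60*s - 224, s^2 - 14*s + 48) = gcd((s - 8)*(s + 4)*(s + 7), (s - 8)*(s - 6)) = s - 8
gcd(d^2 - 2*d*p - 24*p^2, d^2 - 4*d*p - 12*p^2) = -d + 6*p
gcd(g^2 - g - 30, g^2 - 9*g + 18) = g - 6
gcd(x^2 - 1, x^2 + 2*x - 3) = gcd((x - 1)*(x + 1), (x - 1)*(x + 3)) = x - 1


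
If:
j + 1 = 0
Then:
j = -1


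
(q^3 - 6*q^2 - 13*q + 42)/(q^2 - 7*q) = q + 1 - 6/q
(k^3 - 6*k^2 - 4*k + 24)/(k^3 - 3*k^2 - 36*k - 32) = (-k^3 + 6*k^2 + 4*k - 24)/(-k^3 + 3*k^2 + 36*k + 32)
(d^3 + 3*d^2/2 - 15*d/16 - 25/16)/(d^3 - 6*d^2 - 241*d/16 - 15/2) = (4*d^2 + d - 5)/(4*d^2 - 29*d - 24)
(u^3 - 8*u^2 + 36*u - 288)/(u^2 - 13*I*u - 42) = (u^2 + u*(-8 + 6*I) - 48*I)/(u - 7*I)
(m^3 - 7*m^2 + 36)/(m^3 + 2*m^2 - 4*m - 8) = (m^2 - 9*m + 18)/(m^2 - 4)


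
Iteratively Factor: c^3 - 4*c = (c - 2)*(c^2 + 2*c) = c*(c - 2)*(c + 2)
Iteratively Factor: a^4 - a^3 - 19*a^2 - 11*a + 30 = (a - 1)*(a^3 - 19*a - 30) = (a - 1)*(a + 3)*(a^2 - 3*a - 10) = (a - 1)*(a + 2)*(a + 3)*(a - 5)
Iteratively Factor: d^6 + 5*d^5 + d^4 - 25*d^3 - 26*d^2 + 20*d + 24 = (d + 3)*(d^5 + 2*d^4 - 5*d^3 - 10*d^2 + 4*d + 8) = (d + 2)*(d + 3)*(d^4 - 5*d^2 + 4) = (d - 1)*(d + 2)*(d + 3)*(d^3 + d^2 - 4*d - 4) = (d - 1)*(d + 1)*(d + 2)*(d + 3)*(d^2 - 4) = (d - 1)*(d + 1)*(d + 2)^2*(d + 3)*(d - 2)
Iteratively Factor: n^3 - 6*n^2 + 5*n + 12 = (n - 3)*(n^2 - 3*n - 4) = (n - 4)*(n - 3)*(n + 1)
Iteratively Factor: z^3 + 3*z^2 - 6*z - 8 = (z + 4)*(z^2 - z - 2) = (z - 2)*(z + 4)*(z + 1)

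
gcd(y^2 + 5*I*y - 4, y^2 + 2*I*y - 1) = y + I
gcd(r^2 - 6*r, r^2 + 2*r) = r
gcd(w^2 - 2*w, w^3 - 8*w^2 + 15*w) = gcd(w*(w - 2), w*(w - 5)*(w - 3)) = w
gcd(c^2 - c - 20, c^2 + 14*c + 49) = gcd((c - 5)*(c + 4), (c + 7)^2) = 1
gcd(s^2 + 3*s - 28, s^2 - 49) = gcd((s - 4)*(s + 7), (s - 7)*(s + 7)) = s + 7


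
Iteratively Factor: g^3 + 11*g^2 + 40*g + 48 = (g + 4)*(g^2 + 7*g + 12) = (g + 4)^2*(g + 3)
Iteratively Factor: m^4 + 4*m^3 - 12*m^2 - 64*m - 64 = (m + 2)*(m^3 + 2*m^2 - 16*m - 32) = (m + 2)^2*(m^2 - 16) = (m - 4)*(m + 2)^2*(m + 4)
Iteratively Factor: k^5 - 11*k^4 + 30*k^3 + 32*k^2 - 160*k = (k - 4)*(k^4 - 7*k^3 + 2*k^2 + 40*k) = (k - 5)*(k - 4)*(k^3 - 2*k^2 - 8*k) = (k - 5)*(k - 4)^2*(k^2 + 2*k) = k*(k - 5)*(k - 4)^2*(k + 2)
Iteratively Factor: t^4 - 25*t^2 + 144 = (t - 3)*(t^3 + 3*t^2 - 16*t - 48) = (t - 3)*(t + 4)*(t^2 - t - 12) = (t - 3)*(t + 3)*(t + 4)*(t - 4)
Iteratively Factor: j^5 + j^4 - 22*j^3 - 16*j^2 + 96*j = (j - 2)*(j^4 + 3*j^3 - 16*j^2 - 48*j) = (j - 2)*(j + 3)*(j^3 - 16*j) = (j - 4)*(j - 2)*(j + 3)*(j^2 + 4*j) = (j - 4)*(j - 2)*(j + 3)*(j + 4)*(j)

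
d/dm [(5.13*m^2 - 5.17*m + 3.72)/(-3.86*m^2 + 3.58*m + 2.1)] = (-1.5908*m^2 + 50.2644*m - 24.1746)/(14.8996*m^4 - 27.6376*m^3 - 3.3956*m^2 + 15.036*m + 4.41)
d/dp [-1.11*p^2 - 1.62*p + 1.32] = -2.22*p - 1.62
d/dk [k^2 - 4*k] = 2*k - 4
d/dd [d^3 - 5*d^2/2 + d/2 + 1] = 3*d^2 - 5*d + 1/2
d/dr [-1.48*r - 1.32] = -1.48000000000000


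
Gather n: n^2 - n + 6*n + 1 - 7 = n^2 + 5*n - 6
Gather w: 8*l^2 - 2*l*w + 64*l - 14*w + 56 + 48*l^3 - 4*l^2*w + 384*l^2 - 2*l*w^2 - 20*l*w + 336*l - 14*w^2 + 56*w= 48*l^3 + 392*l^2 + 400*l + w^2*(-2*l - 14) + w*(-4*l^2 - 22*l + 42) + 56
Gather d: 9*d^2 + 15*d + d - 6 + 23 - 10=9*d^2 + 16*d + 7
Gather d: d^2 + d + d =d^2 + 2*d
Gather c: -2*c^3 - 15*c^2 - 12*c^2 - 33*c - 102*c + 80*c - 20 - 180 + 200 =-2*c^3 - 27*c^2 - 55*c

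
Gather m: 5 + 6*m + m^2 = m^2 + 6*m + 5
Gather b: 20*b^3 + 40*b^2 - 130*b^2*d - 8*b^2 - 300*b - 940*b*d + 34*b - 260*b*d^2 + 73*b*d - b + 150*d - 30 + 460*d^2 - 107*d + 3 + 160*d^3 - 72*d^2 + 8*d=20*b^3 + b^2*(32 - 130*d) + b*(-260*d^2 - 867*d - 267) + 160*d^3 + 388*d^2 + 51*d - 27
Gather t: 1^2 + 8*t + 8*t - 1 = 16*t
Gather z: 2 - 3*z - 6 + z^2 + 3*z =z^2 - 4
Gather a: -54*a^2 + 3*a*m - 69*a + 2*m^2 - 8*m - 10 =-54*a^2 + a*(3*m - 69) + 2*m^2 - 8*m - 10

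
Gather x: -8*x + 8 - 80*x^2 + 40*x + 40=-80*x^2 + 32*x + 48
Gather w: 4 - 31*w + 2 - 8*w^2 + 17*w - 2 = -8*w^2 - 14*w + 4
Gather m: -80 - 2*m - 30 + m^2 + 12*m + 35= m^2 + 10*m - 75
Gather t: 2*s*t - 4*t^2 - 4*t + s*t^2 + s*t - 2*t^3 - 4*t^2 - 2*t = -2*t^3 + t^2*(s - 8) + t*(3*s - 6)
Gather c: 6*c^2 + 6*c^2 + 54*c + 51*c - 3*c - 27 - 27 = 12*c^2 + 102*c - 54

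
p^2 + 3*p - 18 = (p - 3)*(p + 6)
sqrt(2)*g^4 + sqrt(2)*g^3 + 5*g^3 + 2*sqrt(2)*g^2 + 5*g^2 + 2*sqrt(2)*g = g*(g + 1)*(g + 2*sqrt(2))*(sqrt(2)*g + 1)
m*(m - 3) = m^2 - 3*m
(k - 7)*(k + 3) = k^2 - 4*k - 21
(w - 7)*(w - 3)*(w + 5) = w^3 - 5*w^2 - 29*w + 105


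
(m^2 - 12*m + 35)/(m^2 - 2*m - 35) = (m - 5)/(m + 5)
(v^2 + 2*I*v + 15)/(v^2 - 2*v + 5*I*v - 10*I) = (v - 3*I)/(v - 2)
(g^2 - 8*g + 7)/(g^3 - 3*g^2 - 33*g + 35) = 1/(g + 5)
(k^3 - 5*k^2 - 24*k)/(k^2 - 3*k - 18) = k*(k - 8)/(k - 6)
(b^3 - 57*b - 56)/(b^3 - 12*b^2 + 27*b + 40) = (b + 7)/(b - 5)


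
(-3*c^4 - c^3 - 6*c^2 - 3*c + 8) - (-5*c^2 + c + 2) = -3*c^4 - c^3 - c^2 - 4*c + 6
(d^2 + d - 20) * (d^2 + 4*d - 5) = d^4 + 5*d^3 - 21*d^2 - 85*d + 100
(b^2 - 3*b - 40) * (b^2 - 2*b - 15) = b^4 - 5*b^3 - 49*b^2 + 125*b + 600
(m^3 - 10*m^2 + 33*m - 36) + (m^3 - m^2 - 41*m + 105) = 2*m^3 - 11*m^2 - 8*m + 69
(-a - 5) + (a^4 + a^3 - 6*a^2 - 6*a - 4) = a^4 + a^3 - 6*a^2 - 7*a - 9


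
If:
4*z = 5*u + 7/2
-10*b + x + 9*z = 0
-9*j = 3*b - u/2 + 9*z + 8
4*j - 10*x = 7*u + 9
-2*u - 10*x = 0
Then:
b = -36149/40504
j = 14159/40504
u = -15395/10126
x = 3079/10126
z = -20767/20252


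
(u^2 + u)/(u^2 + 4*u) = (u + 1)/(u + 4)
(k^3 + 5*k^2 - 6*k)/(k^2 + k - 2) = k*(k + 6)/(k + 2)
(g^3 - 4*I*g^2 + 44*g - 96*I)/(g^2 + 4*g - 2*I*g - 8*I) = (g^2 - 2*I*g + 48)/(g + 4)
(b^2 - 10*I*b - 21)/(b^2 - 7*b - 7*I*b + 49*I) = (b - 3*I)/(b - 7)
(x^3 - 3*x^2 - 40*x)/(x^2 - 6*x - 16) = x*(x + 5)/(x + 2)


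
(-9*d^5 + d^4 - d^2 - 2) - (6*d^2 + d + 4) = -9*d^5 + d^4 - 7*d^2 - d - 6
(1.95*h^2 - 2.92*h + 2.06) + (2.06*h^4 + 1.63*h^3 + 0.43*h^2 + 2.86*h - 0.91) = 2.06*h^4 + 1.63*h^3 + 2.38*h^2 - 0.0600000000000001*h + 1.15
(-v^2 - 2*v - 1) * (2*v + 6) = -2*v^3 - 10*v^2 - 14*v - 6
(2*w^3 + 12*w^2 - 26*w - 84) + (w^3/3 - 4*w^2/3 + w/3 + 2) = 7*w^3/3 + 32*w^2/3 - 77*w/3 - 82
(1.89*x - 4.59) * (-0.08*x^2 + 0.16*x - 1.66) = -0.1512*x^3 + 0.6696*x^2 - 3.8718*x + 7.6194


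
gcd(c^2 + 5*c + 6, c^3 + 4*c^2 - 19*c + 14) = 1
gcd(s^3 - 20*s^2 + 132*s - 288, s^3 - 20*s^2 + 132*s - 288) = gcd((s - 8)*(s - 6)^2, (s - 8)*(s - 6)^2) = s^3 - 20*s^2 + 132*s - 288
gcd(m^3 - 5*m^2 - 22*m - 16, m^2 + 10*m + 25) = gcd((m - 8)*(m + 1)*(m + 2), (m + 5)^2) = 1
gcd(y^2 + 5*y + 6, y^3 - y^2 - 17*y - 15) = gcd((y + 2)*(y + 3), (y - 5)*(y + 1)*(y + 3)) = y + 3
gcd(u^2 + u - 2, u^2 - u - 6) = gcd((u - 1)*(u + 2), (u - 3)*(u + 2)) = u + 2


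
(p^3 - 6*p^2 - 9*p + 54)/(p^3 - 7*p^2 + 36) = (p + 3)/(p + 2)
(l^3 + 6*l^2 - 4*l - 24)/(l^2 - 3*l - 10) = (l^2 + 4*l - 12)/(l - 5)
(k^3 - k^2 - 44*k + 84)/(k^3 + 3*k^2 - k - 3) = (k^3 - k^2 - 44*k + 84)/(k^3 + 3*k^2 - k - 3)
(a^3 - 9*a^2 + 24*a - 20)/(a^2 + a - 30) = (a^2 - 4*a + 4)/(a + 6)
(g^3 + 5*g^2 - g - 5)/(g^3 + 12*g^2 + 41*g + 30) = (g - 1)/(g + 6)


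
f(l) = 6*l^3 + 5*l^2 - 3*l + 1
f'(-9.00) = 1365.00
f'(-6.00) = 585.00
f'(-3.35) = 165.50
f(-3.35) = -158.41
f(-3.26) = -143.96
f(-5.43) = -795.90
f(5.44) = 1098.58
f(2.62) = 135.37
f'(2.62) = 146.76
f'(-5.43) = 473.43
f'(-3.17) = 146.18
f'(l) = 18*l^2 + 10*l - 3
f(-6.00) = -1097.00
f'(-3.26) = 155.70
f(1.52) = 29.06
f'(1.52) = 53.79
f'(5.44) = 584.08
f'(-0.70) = -1.18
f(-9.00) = -3941.00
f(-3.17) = -130.38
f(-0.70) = 3.49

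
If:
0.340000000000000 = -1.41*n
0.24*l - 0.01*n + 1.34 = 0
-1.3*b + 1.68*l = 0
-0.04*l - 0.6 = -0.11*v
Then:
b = -7.23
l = -5.59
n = -0.24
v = 3.42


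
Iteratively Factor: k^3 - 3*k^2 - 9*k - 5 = (k + 1)*(k^2 - 4*k - 5) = (k - 5)*(k + 1)*(k + 1)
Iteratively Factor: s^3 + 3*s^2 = (s + 3)*(s^2) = s*(s + 3)*(s)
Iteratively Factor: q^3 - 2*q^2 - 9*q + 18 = (q - 2)*(q^2 - 9) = (q - 2)*(q + 3)*(q - 3)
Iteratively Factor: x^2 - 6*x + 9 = (x - 3)*(x - 3)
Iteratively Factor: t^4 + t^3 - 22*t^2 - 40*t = (t)*(t^3 + t^2 - 22*t - 40) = t*(t + 4)*(t^2 - 3*t - 10) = t*(t - 5)*(t + 4)*(t + 2)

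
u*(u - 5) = u^2 - 5*u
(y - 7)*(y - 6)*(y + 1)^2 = y^4 - 11*y^3 + 17*y^2 + 71*y + 42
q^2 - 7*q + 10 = (q - 5)*(q - 2)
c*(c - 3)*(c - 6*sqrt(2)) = c^3 - 6*sqrt(2)*c^2 - 3*c^2 + 18*sqrt(2)*c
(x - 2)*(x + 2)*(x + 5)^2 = x^4 + 10*x^3 + 21*x^2 - 40*x - 100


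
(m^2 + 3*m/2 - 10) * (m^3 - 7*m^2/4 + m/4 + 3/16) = m^5 - m^4/4 - 99*m^3/8 + 289*m^2/16 - 71*m/32 - 15/8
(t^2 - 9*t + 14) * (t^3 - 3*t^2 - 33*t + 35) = t^5 - 12*t^4 + 8*t^3 + 290*t^2 - 777*t + 490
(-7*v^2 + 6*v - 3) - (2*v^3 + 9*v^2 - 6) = -2*v^3 - 16*v^2 + 6*v + 3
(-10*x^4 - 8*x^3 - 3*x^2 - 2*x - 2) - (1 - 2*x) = -10*x^4 - 8*x^3 - 3*x^2 - 3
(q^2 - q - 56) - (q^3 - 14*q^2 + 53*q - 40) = -q^3 + 15*q^2 - 54*q - 16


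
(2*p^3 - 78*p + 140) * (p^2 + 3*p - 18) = 2*p^5 + 6*p^4 - 114*p^3 - 94*p^2 + 1824*p - 2520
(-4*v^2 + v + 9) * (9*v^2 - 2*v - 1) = -36*v^4 + 17*v^3 + 83*v^2 - 19*v - 9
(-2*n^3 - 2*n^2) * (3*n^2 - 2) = -6*n^5 - 6*n^4 + 4*n^3 + 4*n^2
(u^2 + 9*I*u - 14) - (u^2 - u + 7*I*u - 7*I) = u + 2*I*u - 14 + 7*I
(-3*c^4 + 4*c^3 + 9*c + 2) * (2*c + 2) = -6*c^5 + 2*c^4 + 8*c^3 + 18*c^2 + 22*c + 4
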